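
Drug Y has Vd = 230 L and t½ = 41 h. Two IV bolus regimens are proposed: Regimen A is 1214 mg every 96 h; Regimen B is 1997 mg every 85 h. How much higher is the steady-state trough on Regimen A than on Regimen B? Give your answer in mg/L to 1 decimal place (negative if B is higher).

Regimen A: f = (1/2)^(96/41) ≈ 0.1973; Cmin,ss = (1214/230)·f/(1−f) ≈ 1.297 mg/L.
Regimen B: f = (1/2)^(85/41) ≈ 0.2376; Cmin,ss = (1997/230)·f/(1−f) ≈ 2.706 mg/L.
Difference ≈ 1.297 − 2.706 ≈ -1.409 mg/L.

-1.4 mg/L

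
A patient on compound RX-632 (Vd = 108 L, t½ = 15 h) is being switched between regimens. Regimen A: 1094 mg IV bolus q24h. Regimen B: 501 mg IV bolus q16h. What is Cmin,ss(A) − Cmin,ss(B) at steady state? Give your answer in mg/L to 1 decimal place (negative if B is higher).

0.7 mg/L

Regimen A: f = (1/2)^(24/15) ≈ 0.3299; Cmin,ss = (1094/108)·f/(1−f) ≈ 4.987 mg/L.
Regimen B: f = (1/2)^(16/15) ≈ 0.4774; Cmin,ss = (501/108)·f/(1−f) ≈ 4.238 mg/L.
Difference ≈ 4.987 − 4.238 ≈ 0.749 mg/L.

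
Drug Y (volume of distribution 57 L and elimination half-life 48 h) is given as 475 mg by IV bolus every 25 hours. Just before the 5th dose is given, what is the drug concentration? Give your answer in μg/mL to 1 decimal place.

f = (1/2)^(τ/t½) = (1/2)^(25/48) ≈ 0.6970.
C₀ = D/Vd = 475/57 ≈ 8.333 μg/mL.
Before the 5th dose, 4 doses have been given. Superposition: Cmin = C₀·(f + f² + … + f^4).
≈ 8.333 × (0.6970 + 0.4858 + 0.3386 + 0.2360) ≈ 8.333 × 1.7574 ≈ 14.644 μg/mL.

14.6 μg/mL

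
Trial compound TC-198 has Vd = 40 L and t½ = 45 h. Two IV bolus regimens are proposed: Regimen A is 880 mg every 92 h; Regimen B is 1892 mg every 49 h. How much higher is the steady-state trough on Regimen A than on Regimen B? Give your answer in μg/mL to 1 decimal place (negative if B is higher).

Regimen A: f = (1/2)^(92/45) ≈ 0.2424; Cmin,ss = (880/40)·f/(1−f) ≈ 7.039 μg/mL.
Regimen B: f = (1/2)^(49/45) ≈ 0.4701; Cmin,ss = (1892/40)·f/(1−f) ≈ 41.962 μg/mL.
Difference ≈ 7.039 − 41.962 ≈ -34.923 μg/mL.

-34.9 μg/mL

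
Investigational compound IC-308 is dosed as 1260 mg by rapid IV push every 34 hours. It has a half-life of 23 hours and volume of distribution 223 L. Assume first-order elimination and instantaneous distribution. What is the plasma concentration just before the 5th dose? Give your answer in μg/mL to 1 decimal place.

f = (1/2)^(τ/t½) = (1/2)^(34/23) ≈ 0.3589.
C₀ = D/Vd = 1260/223 ≈ 5.650 μg/mL.
Before the 5th dose, 4 doses have been given. Superposition: Cmin = C₀·(f + f² + … + f^4).
≈ 5.650 × (0.3589 + 0.1288 + 0.0462 + 0.0166) ≈ 5.650 × 0.5505 ≈ 3.110 μg/mL.

3.1 μg/mL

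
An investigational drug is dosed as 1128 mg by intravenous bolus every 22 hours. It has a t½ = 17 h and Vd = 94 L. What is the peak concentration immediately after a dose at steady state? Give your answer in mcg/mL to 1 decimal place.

Over one 22-h interval, 22/17 ≈ 1.2941 half-lives elapse, leaving f ≈ 0.4078 of each dose.
At steady state, accumulation factor R = 1/(1 − e^(−kτ)) ≈ 1.6886.
Single-dose peak C₀ = D/Vd = 1128/94 ≈ 12.000 mcg/mL.
Steady-state peak Cmax,ss = C₀·R ≈ 12.000 × 1.6886 ≈ 20.263 mcg/mL.

20.3 mcg/mL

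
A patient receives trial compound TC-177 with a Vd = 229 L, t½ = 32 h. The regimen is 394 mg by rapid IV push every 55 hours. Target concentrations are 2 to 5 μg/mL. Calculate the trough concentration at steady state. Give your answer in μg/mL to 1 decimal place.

0.8 μg/mL

k = ln2/t½ = ln2/32 ≈ 0.021661 h⁻¹; fraction remaining f = e^(−kτ) = e^(−0.021661×55) ≈ 0.3038.
Accumulation ratio R = 1/(1 − f) ≈ 1/0.6962 ≈ 1.4364.
Single-dose peak C₀ = D/Vd = 394/229 ≈ 1.721 μg/mL.
Steady-state peak Cmax,ss = C₀·R ≈ 1.721 × 1.4364 ≈ 2.472 μg/mL.
One interval later, Cmin,ss = Cmax,ss·e^(−kτ) ≈ 2.472 × 0.3038 ≈ 0.751 μg/mL.
Trough 0.8 μg/mL vs MEC 2 μg/mL: subtherapeutic.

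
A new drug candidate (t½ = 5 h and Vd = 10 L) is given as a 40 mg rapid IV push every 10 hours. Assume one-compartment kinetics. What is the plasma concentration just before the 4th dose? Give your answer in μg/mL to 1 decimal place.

f = (1/2)^(τ/t½) = (1/2)^(10/5) ≈ 0.2500.
C₀ = D/Vd = 40/10 ≈ 4.000 μg/mL.
Before the 4th dose, 3 doses have been given. Superposition: Cmin = C₀·(f + f² + … + f^3).
≈ 4.000 × (0.2500 + 0.0625 + 0.0156) ≈ 4.000 × 0.3281 ≈ 1.312 μg/mL.

1.3 μg/mL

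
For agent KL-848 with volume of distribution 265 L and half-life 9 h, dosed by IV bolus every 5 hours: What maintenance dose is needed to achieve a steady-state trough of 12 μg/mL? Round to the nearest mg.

1494 mg

τ/t½ = 5/9 ≈ 0.55556, so f = (1/2)^(5/9) ≈ 0.680395.
Cmin,ss = (D/Vd)·f/(1−f), so D = Cmin,ss·Vd·(1−f)/f.
D = 12 × 265 × (1−f)/f ≈ 12 × 265 × 0.46973 ≈ 1493.74 mg.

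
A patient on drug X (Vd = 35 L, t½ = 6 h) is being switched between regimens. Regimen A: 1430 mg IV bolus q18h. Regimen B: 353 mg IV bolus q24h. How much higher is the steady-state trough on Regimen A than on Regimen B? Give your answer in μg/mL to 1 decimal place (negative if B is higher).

5.2 μg/mL

Regimen A: f = (1/2)^(18/6) ≈ 0.1250; Cmin,ss = (1430/35)·f/(1−f) ≈ 5.837 μg/mL.
Regimen B: f = (1/2)^(24/6) ≈ 0.0625; Cmin,ss = (353/35)·f/(1−f) ≈ 0.672 μg/mL.
Difference ≈ 5.837 − 0.672 ≈ 5.165 μg/mL.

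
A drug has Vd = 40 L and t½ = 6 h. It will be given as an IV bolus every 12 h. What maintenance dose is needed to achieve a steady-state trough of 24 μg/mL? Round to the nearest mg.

τ/t½ = 12/6 ≈ 2, so f = (1/2)^(12/6) ≈ 0.250000.
Cmin,ss = (D/Vd)·f/(1−f), so D = Cmin,ss·Vd·(1−f)/f.
D = 24 × 40 × (1−f)/f ≈ 24 × 40 × 3.00000 ≈ 2880.00 mg.

2880 mg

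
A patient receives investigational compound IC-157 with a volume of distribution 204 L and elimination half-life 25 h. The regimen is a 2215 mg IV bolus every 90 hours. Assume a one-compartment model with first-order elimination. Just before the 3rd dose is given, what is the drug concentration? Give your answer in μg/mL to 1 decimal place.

1.0 μg/mL

f = (1/2)^(τ/t½) = (1/2)^(90/25) ≈ 0.0825.
C₀ = D/Vd = 2215/204 ≈ 10.858 μg/mL.
Before the 3rd dose, 2 doses have been given. Superposition: Cmin = C₀·(f + f²).
≈ 10.858 × (0.0825 + 0.0068) ≈ 10.858 × 0.0893 ≈ 0.970 μg/mL.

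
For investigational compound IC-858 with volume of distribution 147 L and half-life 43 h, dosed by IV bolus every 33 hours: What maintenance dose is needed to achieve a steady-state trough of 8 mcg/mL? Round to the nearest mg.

τ/t½ = 33/43 ≈ 0.76744, so f = (1/2)^(33/43) ≈ 0.587458.
Cmin,ss = (D/Vd)·f/(1−f), so D = Cmin,ss·Vd·(1−f)/f.
D = 8 × 147 × (1−f)/f ≈ 8 × 147 × 0.70225 ≈ 825.85 mg.

826 mg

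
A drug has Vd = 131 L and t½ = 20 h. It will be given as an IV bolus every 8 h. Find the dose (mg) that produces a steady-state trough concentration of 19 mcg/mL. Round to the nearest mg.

τ/t½ = 8/20 ≈ 0.4, so f = (1/2)^(8/20) ≈ 0.757858.
Cmin,ss = (D/Vd)·f/(1−f), so D = Cmin,ss·Vd·(1−f)/f.
D = 19 × 131 × (1−f)/f ≈ 19 × 131 × 0.31951 ≈ 795.26 mg.

795 mg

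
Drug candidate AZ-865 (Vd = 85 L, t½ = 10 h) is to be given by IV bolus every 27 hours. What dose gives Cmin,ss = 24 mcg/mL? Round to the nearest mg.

τ/t½ = 27/10 ≈ 2.7, so f = (1/2)^(27/10) ≈ 0.153893.
Cmin,ss = (D/Vd)·f/(1−f), so D = Cmin,ss·Vd·(1−f)/f.
D = 24 × 85 × (1−f)/f ≈ 24 × 85 × 5.49802 ≈ 11215.96 mg.

11216 mg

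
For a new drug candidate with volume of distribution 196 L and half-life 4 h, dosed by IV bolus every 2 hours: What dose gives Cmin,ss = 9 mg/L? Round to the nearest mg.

τ/t½ = 2/4 ≈ 0.5, so f = (1/2)^(2/4) ≈ 0.707107.
Cmin,ss = (D/Vd)·f/(1−f), so D = Cmin,ss·Vd·(1−f)/f.
D = 9 × 196 × (1−f)/f ≈ 9 × 196 × 0.41421 ≈ 730.67 mg.

731 mg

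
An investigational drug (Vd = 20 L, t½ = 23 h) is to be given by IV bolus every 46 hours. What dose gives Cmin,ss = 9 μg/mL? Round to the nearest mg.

540 mg

τ/t½ = 46/23 ≈ 2, so f = (1/2)^(46/23) ≈ 0.250000.
Cmin,ss = (D/Vd)·f/(1−f), so D = Cmin,ss·Vd·(1−f)/f.
D = 9 × 20 × (1−f)/f ≈ 9 × 20 × 3.00000 ≈ 540.00 mg.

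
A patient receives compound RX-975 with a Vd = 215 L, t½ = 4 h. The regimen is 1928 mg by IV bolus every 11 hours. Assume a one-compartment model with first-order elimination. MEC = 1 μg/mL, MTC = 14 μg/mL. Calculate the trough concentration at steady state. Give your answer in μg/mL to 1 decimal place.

1.6 μg/mL

Over one 11-h interval, 11/4 ≈ 2.75 half-lives elapse, leaving f ≈ 0.1487 of each dose.
Single-dose peak C₀ = D/Vd = 1928/215 ≈ 8.967 μg/mL.
Steady-state trough Cmin,ss = C₀·f/(1−f) ≈ 8.967 × 0.1487/0.8513 ≈ 1.566 μg/mL.
Trough 1.6 μg/mL vs MEC 1 μg/mL: adequate.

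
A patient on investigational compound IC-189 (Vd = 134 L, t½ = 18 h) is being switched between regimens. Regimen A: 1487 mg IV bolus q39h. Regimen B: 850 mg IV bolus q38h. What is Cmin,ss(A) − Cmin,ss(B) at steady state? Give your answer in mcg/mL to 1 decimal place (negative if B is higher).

Regimen A: f = (1/2)^(39/18) ≈ 0.2227; Cmin,ss = (1487/134)·f/(1−f) ≈ 3.179 mcg/mL.
Regimen B: f = (1/2)^(38/18) ≈ 0.2315; Cmin,ss = (850/134)·f/(1−f) ≈ 1.911 mcg/mL.
Difference ≈ 3.179 − 1.911 ≈ 1.268 mcg/mL.

1.3 mcg/mL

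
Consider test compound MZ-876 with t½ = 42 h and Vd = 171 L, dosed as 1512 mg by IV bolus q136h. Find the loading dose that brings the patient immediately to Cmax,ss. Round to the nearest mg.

f = (1/2)^(136/42) ≈ 0.105983; accumulation ratio R = 1/(1−f) ≈ 1.11855.
Loading dose to hit Cmax,ss on first dose: D_load = D_maint·R ≈ 1512 × 1.11855 ≈ 1691.25 mg.

1691 mg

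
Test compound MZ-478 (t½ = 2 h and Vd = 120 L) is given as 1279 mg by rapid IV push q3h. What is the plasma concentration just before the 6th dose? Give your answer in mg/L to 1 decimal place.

5.8 mg/L

f = (1/2)^(τ/t½) = (1/2)^(3/2) ≈ 0.3536.
C₀ = D/Vd = 1279/120 ≈ 10.658 mg/L.
Before the 6th dose, 5 doses have been given. Superposition: Cmin = C₀·(f + f² + … + f^5).
≈ 10.658 × (0.3536 + 0.1250 + 0.0442 + 0.0156 + 0.0055) ≈ 10.658 × 0.5439 ≈ 5.797 mg/L.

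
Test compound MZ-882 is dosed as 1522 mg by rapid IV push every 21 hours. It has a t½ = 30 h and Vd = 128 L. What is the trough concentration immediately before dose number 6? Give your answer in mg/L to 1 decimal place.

f = (1/2)^(τ/t½) = (1/2)^(21/30) ≈ 0.6156.
C₀ = D/Vd = 1522/128 ≈ 11.891 mg/L.
Before the 6th dose, 5 doses have been given. Superposition: Cmin = C₀·(f + f² + … + f^5).
≈ 11.891 × (0.6156 + 0.3790 + 0.2333 + 0.1436 + 0.0884) ≈ 11.891 × 1.4599 ≈ 17.360 mg/L.

17.4 mg/L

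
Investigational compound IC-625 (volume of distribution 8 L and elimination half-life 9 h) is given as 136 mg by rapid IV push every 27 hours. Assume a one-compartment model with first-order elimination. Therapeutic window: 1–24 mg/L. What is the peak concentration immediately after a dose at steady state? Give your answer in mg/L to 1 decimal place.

The dosing interval is 3 half-lives, so f = 2^(−3) = 0.125.
At steady state, R = 1/(1 − 0.125) = 8/7.
Single-dose peak C₀ = D/Vd = 136/8 = 17 mg/L.
Steady-state peak Cmax,ss = C₀·R = 17 × 8/7 ≈ 19.429 mg/L.
Peak 19.4 mg/L vs MTC 24 mg/L: below toxic threshold.

19.4 mg/L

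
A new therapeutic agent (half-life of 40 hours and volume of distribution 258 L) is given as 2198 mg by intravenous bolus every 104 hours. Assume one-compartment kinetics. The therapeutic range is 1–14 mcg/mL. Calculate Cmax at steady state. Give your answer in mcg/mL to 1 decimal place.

Over one 104-h interval, 104/40 ≈ 2.6 half-lives elapse, leaving f ≈ 0.1649 of each dose.
At steady state, accumulation factor R = 1/(1 − e^(−kτ)) ≈ 1.1975.
Single-dose peak C₀ = D/Vd = 2198/258 ≈ 8.519 mcg/mL.
Steady-state peak Cmax,ss = C₀·R ≈ 8.519 × 1.1975 ≈ 10.202 mcg/mL.
Peak 10.2 mcg/mL vs MTC 14 mcg/mL: below toxic threshold.

10.2 mcg/mL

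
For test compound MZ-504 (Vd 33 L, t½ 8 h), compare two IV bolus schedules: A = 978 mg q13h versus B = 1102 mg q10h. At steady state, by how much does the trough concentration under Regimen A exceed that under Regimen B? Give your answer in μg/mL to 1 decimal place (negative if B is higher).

-10.0 μg/mL

Regimen A: f = (1/2)^(13/8) ≈ 0.3242; Cmin,ss = (978/33)·f/(1−f) ≈ 14.217 μg/mL.
Regimen B: f = (1/2)^(10/8) ≈ 0.4204; Cmin,ss = (1102/33)·f/(1−f) ≈ 24.222 μg/mL.
Difference ≈ 14.217 − 24.222 ≈ -10.005 μg/mL.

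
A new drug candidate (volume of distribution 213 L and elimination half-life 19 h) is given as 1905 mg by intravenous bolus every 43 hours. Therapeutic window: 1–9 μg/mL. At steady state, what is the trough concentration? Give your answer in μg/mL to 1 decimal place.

2.4 μg/mL

Over one 43-h interval, 43/19 ≈ 2.2632 half-lives elapse, leaving f ≈ 0.2083 of each dose.
Single-dose peak C₀ = D/Vd = 1905/213 ≈ 8.944 μg/mL.
Steady-state trough Cmin,ss = C₀·f/(1−f) ≈ 8.944 × 0.2083/0.7917 ≈ 2.353 μg/mL.
Trough 2.4 μg/mL vs MEC 1 μg/mL: adequate.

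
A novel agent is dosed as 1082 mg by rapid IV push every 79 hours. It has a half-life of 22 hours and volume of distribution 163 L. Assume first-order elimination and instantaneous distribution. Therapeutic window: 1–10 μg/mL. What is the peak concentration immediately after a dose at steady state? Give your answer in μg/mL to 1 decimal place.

7.2 μg/mL

k = ln2/t½ = ln2/22 ≈ 0.031507 h⁻¹; fraction remaining f = e^(−kτ) = e^(−0.031507×79) ≈ 0.0830.
Accumulation ratio R = 1/(1 − f) ≈ 1/0.9170 ≈ 1.0905.
Single-dose peak C₀ = D/Vd = 1082/163 ≈ 6.638 μg/mL.
Steady-state peak Cmax,ss = C₀·R ≈ 6.638 × 1.0905 ≈ 7.239 μg/mL.
Peak 7.2 μg/mL vs MTC 10 μg/mL: below toxic threshold.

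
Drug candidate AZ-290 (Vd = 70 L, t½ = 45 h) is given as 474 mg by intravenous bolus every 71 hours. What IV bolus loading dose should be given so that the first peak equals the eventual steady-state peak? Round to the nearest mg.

f = (1/2)^(71/45) ≈ 0.334997; accumulation ratio R = 1/(1−f) ≈ 1.50375.
Loading dose to hit Cmax,ss on first dose: D_load = D_maint·R ≈ 474 × 1.50375 ≈ 712.78 mg.

713 mg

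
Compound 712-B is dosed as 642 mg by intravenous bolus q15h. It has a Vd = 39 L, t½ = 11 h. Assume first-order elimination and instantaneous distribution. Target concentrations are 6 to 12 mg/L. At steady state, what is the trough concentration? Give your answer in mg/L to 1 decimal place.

k = ln2/t½ = ln2/11 ≈ 0.063013 h⁻¹; fraction remaining f = e^(−kτ) = e^(−0.063013×15) ≈ 0.3886.
Single-dose peak C₀ = D/Vd = 642/39 ≈ 16.462 mg/L.
Steady-state trough Cmin,ss = C₀·f/(1−f) ≈ 16.462 × 0.3886/0.6114 ≈ 10.463 mg/L.
Trough 10.5 mg/L vs MEC 6 mg/L: adequate.

10.5 mg/L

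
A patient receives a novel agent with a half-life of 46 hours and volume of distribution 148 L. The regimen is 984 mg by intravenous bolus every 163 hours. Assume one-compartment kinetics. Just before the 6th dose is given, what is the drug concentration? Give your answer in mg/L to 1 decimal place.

f = (1/2)^(τ/t½) = (1/2)^(163/46) ≈ 0.0858.
C₀ = D/Vd = 984/148 ≈ 6.649 mg/L.
Before the 6th dose, 5 doses have been given. Superposition: Cmin = C₀·(f + f² + … + f^5).
≈ 6.649 × (0.0858 + 0.0074 + 0.0006 + 0.0001 + 0.0000) ≈ 6.649 × 0.0939 ≈ 0.624 mg/L.

0.6 mg/L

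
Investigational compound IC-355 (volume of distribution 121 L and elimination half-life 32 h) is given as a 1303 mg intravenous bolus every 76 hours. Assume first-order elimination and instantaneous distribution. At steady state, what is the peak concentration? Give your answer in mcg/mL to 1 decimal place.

τ/t½ = 76/32 ≈ 2.375, so fraction remaining f = (1/2)^(76/32) ≈ 0.1928.
Accumulation ratio R = 1/(1 − f) ≈ 1/0.8072 ≈ 1.2389.
Each bolus raises the concentration by D/Vd = 1303/121 ≈ 10.769 mcg/mL.
Steady-state peak Cmax,ss = C₀·R ≈ 10.769 × 1.2389 ≈ 13.342 mcg/mL.

13.3 mcg/mL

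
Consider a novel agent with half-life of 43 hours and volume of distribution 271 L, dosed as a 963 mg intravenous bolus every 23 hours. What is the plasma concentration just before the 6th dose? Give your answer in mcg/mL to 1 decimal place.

f = (1/2)^(τ/t½) = (1/2)^(23/43) ≈ 0.6902.
C₀ = D/Vd = 963/271 ≈ 3.554 mcg/mL.
Before the 6th dose, 5 doses have been given. Superposition: Cmin = C₀·(f + f² + … + f^5).
≈ 3.554 × (0.6902 + 0.4764 + 0.3288 + 0.2269 + 0.1566) ≈ 3.554 × 1.8789 ≈ 6.678 mcg/mL.

6.7 mcg/mL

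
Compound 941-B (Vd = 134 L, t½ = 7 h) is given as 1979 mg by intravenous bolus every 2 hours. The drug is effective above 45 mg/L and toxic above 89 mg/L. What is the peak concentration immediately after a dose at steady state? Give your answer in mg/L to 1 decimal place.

τ/t½ = 2/7 ≈ 0.28571, so fraction remaining f = (1/2)^(2/7) ≈ 0.8203.
At steady state, accumulation factor R = 1/(1 − e^(−kτ)) ≈ 5.5648.
Each bolus raises the concentration by D/Vd = 1979/134 ≈ 14.769 mg/L.
Steady-state peak Cmax,ss = C₀·R ≈ 14.769 × 5.5648 ≈ 82.187 mg/L.
Peak 82.2 mg/L vs MTC 89 mg/L: below toxic threshold.

82.2 mg/L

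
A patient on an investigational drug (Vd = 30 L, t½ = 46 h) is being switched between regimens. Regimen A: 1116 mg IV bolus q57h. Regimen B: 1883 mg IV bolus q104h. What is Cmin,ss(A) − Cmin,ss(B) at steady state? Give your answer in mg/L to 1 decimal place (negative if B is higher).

10.8 mg/L

Regimen A: f = (1/2)^(57/46) ≈ 0.4236; Cmin,ss = (1116/30)·f/(1−f) ≈ 27.339 mg/L.
Regimen B: f = (1/2)^(104/46) ≈ 0.2086; Cmin,ss = (1883/30)·f/(1−f) ≈ 16.544 mg/L.
Difference ≈ 27.339 − 16.544 ≈ 10.795 mg/L.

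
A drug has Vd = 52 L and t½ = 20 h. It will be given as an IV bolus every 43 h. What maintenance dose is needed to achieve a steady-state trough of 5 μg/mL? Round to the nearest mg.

894 mg

τ/t½ = 43/20 ≈ 2.15, so f = (1/2)^(43/20) ≈ 0.225313.
Cmin,ss = (D/Vd)·f/(1−f), so D = Cmin,ss·Vd·(1−f)/f.
D = 5 × 52 × (1−f)/f ≈ 5 × 52 × 3.43827 ≈ 893.95 mg.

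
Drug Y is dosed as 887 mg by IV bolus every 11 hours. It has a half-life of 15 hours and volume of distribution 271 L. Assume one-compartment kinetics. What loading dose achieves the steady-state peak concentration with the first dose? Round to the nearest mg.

f = (1/2)^(11/15) ≈ 0.601513; accumulation ratio R = 1/(1−f) ≈ 2.50949.
Loading dose to hit Cmax,ss on first dose: D_load = D_maint·R ≈ 887 × 2.50949 ≈ 2225.92 mg.

2226 mg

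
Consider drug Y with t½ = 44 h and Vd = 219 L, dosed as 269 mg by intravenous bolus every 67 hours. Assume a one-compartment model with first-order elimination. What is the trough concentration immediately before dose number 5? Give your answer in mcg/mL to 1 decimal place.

f = (1/2)^(τ/t½) = (1/2)^(67/44) ≈ 0.3480.
C₀ = D/Vd = 269/219 ≈ 1.228 mcg/mL.
Before the 5th dose, 4 doses have been given. Superposition: Cmin = C₀·(f + f² + … + f^4).
≈ 1.228 × (0.3480 + 0.1211 + 0.0421 + 0.0147) ≈ 1.228 × 0.5259 ≈ 0.646 mcg/mL.

0.6 mcg/mL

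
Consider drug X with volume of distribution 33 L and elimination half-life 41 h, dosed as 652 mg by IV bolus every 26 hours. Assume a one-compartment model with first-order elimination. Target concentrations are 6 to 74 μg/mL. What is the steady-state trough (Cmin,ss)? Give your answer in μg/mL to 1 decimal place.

35.8 μg/mL

k = ln2/t½ = ln2/41 ≈ 0.016906 h⁻¹; fraction remaining f = e^(−kτ) = e^(−0.016906×26) ≈ 0.6443.
Accumulation ratio R = 1/(1 − f) ≈ 1/0.3557 ≈ 2.8114.
Each bolus raises the concentration by D/Vd = 652/33 ≈ 19.758 μg/mL.
Cmax,ss = C₀/(1 − f) ≈ 19.758/0.3557 ≈ 55.547 μg/mL.
One interval later, Cmin,ss = Cmax,ss·e^(−kτ) ≈ 55.547 × 0.6443 ≈ 35.789 μg/mL.
Trough 35.8 μg/mL vs MEC 6 μg/mL: adequate.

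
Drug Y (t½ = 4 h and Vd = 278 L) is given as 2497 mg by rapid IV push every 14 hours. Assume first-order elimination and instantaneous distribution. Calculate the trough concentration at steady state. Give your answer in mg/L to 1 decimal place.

Over one 14-h interval, 14/4 ≈ 3.5 half-lives elapse, leaving f ≈ 0.0884 of each dose.
At steady state, accumulation factor R = 1/(1 − e^(−kτ)) ≈ 1.0970.
Single-dose peak C₀ = D/Vd = 2497/278 ≈ 8.982 mg/L.
Steady-state peak Cmax,ss = C₀·R ≈ 8.982 × 1.0970 ≈ 9.853 mg/L.
One interval later, Cmin,ss = Cmax,ss·e^(−kτ) ≈ 9.853 × 0.0884 ≈ 0.871 mg/L.

0.9 mg/L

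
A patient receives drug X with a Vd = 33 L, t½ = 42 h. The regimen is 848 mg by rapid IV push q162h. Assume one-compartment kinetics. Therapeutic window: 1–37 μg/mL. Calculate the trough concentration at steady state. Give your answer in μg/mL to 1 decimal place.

1.9 μg/mL

k = ln2/t½ = ln2/42 ≈ 0.016504 h⁻¹; fraction remaining f = e^(−kτ) = e^(−0.016504×162) ≈ 0.0690.
At steady state, accumulation factor R = 1/(1 − e^(−kτ)) ≈ 1.0741.
Single-dose peak C₀ = D/Vd = 848/33 ≈ 25.697 μg/mL.
Steady-state peak Cmax,ss = C₀·R ≈ 25.697 × 1.0741 ≈ 27.601 μg/mL.
One interval later, Cmin,ss = Cmax,ss·e^(−kτ) ≈ 27.601 × 0.0690 ≈ 1.904 μg/mL.
Trough 1.9 μg/mL vs MEC 1 μg/mL: adequate.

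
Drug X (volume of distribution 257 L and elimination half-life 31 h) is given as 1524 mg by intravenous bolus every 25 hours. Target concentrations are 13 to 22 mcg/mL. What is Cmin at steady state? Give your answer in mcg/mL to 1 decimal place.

7.9 mcg/mL

k = ln2/t½ = ln2/31 ≈ 0.022360 h⁻¹; fraction remaining f = e^(−kτ) = e^(−0.022360×25) ≈ 0.5718.
Each bolus raises the concentration by D/Vd = 1524/257 ≈ 5.930 mcg/mL.
Steady-state trough Cmin,ss = C₀·f/(1−f) ≈ 5.930 × 0.5718/0.4282 ≈ 7.919 mcg/mL.
Trough 7.9 mcg/mL vs MEC 13 mcg/mL: subtherapeutic.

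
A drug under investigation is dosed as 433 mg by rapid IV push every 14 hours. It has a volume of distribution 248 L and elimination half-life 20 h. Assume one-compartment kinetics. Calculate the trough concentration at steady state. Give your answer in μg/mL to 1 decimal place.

τ/t½ = 14/20 ≈ 0.7, so fraction remaining f = (1/2)^(14/20) ≈ 0.6156.
Accumulation ratio R = 1/(1 − f) ≈ 1/0.3844 ≈ 2.6015.
Each bolus raises the concentration by D/Vd = 433/248 ≈ 1.746 μg/mL.
Steady-state peak Cmax,ss = C₀·R ≈ 1.746 × 2.6015 ≈ 4.542 μg/mL.
One interval later, Cmin,ss = Cmax,ss·e^(−kτ) ≈ 4.542 × 0.6156 ≈ 2.796 μg/mL.

2.8 μg/mL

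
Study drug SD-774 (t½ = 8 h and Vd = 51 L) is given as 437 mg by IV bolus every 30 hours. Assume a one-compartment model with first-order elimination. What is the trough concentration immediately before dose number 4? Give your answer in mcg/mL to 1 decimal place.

f = (1/2)^(τ/t½) = (1/2)^(30/8) ≈ 0.0743.
C₀ = D/Vd = 437/51 ≈ 8.569 mcg/mL.
Before the 4th dose, 3 doses have been given. Superposition: Cmin = C₀·(f + f² + … + f^3).
≈ 8.569 × (0.0743 + 0.0055 + 0.0004) ≈ 8.569 × 0.0802 ≈ 0.687 mcg/mL.

0.7 mcg/mL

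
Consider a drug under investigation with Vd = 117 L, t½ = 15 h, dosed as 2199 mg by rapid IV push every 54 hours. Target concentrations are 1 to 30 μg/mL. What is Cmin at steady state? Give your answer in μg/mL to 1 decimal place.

1.7 μg/mL

τ/t½ = 54/15 ≈ 3.6, so fraction remaining f = (1/2)^(54/15) ≈ 0.0825.
At steady state, accumulation factor R = 1/(1 − e^(−kτ)) ≈ 1.0899.
Each bolus raises the concentration by D/Vd = 2199/117 ≈ 18.795 μg/mL.
Steady-state peak Cmax,ss = C₀·R ≈ 18.795 × 1.0899 ≈ 20.485 μg/mL.
One interval later, Cmin,ss = Cmax,ss·e^(−kτ) ≈ 20.485 × 0.0825 ≈ 1.690 μg/mL.
Trough 1.7 μg/mL vs MEC 1 μg/mL: adequate.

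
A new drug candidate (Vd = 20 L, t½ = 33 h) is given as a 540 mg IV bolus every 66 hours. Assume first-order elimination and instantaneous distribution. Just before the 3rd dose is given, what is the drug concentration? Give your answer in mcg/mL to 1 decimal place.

8.4 mcg/mL

f = (1/2)^(τ/t½) = (1/2)^(66/33) ≈ 0.2500.
C₀ = D/Vd = 540/20 ≈ 27.000 mcg/mL.
Before the 3rd dose, 2 doses have been given. Superposition: Cmin = C₀·(f + f²).
≈ 27.000 × (0.2500 + 0.0625) ≈ 27.000 × 0.3125 ≈ 8.438 mcg/mL.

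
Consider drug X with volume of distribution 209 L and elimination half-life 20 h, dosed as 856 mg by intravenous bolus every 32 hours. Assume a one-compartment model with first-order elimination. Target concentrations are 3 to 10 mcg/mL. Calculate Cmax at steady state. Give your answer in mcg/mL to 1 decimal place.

Over one 32-h interval, 32/20 ≈ 1.6 half-lives elapse, leaving f ≈ 0.3299 of each dose.
At steady state, accumulation factor R = 1/(1 − e^(−kτ)) ≈ 1.4923.
Each bolus raises the concentration by D/Vd = 856/209 ≈ 4.096 mcg/mL.
Cmax,ss = C₀/(1 − f) ≈ 4.096/0.6701 ≈ 6.113 mcg/mL.
Peak 6.1 mcg/mL vs MTC 10 mcg/mL: below toxic threshold.

6.1 mcg/mL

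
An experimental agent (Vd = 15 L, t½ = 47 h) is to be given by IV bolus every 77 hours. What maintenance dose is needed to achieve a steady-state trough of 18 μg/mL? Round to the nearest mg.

571 mg

τ/t½ = 77/47 ≈ 1.6383, so f = (1/2)^(77/47) ≈ 0.321235.
Cmin,ss = (D/Vd)·f/(1−f), so D = Cmin,ss·Vd·(1−f)/f.
D = 18 × 15 × (1−f)/f ≈ 18 × 15 × 2.11299 ≈ 570.51 mg.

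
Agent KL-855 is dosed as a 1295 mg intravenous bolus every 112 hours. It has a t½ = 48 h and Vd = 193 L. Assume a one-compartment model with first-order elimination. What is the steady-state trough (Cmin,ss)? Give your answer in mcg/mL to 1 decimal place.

1.7 mcg/mL

Over one 112-h interval, 112/48 ≈ 2.3333 half-lives elapse, leaving f ≈ 0.1984 of each dose.
Accumulation ratio R = 1/(1 − f) ≈ 1/0.8016 ≈ 1.2475.
Each bolus raises the concentration by D/Vd = 1295/193 ≈ 6.710 mcg/mL.
Steady-state peak Cmax,ss = C₀·R ≈ 6.710 × 1.2475 ≈ 8.371 mcg/mL.
Steady-state trough Cmin,ss = Cmax,ss·f ≈ 8.371 × 0.1984 ≈ 1.661 mcg/mL.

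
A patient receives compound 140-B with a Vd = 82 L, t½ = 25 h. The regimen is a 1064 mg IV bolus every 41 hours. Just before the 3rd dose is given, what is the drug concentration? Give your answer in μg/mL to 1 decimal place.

5.5 μg/mL

f = (1/2)^(τ/t½) = (1/2)^(41/25) ≈ 0.3209.
C₀ = D/Vd = 1064/82 ≈ 12.976 μg/mL.
Before the 3rd dose, 2 doses have been given. Superposition: Cmin = C₀·(f + f²).
≈ 12.976 × (0.3209 + 0.1030) ≈ 12.976 × 0.4239 ≈ 5.501 μg/mL.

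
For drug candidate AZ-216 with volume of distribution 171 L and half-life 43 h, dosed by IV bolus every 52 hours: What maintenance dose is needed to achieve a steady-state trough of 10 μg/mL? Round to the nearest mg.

τ/t½ = 52/43 ≈ 1.2093, so f = (1/2)^(52/43) ≈ 0.432478.
Cmin,ss = (D/Vd)·f/(1−f), so D = Cmin,ss·Vd·(1−f)/f.
D = 10 × 171 × (1−f)/f ≈ 10 × 171 × 1.31226 ≈ 2243.96 mg.

2244 mg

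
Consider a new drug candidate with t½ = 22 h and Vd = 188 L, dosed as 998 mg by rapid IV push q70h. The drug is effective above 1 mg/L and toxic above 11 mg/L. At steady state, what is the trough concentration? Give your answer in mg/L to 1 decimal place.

0.7 mg/L

τ/t½ = 70/22 ≈ 3.1818, so fraction remaining f = (1/2)^(70/22) ≈ 0.1102.
Accumulation ratio R = 1/(1 − f) ≈ 1/0.8898 ≈ 1.1238.
Each bolus raises the concentration by D/Vd = 998/188 ≈ 5.309 mg/L.
Steady-state peak Cmax,ss = C₀·R ≈ 5.309 × 1.1238 ≈ 5.966 mg/L.
One interval later, Cmin,ss = Cmax,ss·e^(−kτ) ≈ 5.966 × 0.1102 ≈ 0.657 mg/L.
Trough 0.7 mg/L vs MEC 1 mg/L: subtherapeutic.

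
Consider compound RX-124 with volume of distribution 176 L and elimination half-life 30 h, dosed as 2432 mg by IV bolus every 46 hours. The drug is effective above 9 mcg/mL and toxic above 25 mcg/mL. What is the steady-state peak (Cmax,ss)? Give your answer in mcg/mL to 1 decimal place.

21.1 mcg/mL

τ/t½ = 46/30 ≈ 1.5333, so fraction remaining f = (1/2)^(46/30) ≈ 0.3455.
At steady state, accumulation factor R = 1/(1 − e^(−kτ)) ≈ 1.5279.
Each bolus raises the concentration by D/Vd = 2432/176 ≈ 13.818 mcg/mL.
Steady-state peak Cmax,ss = C₀·R ≈ 13.818 × 1.5279 ≈ 21.113 mcg/mL.
Peak 21.1 mcg/mL vs MTC 25 mcg/mL: below toxic threshold.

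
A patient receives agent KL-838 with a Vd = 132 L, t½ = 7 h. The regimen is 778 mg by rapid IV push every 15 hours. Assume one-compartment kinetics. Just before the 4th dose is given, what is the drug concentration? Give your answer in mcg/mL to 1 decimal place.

1.7 mcg/mL

f = (1/2)^(τ/t½) = (1/2)^(15/7) ≈ 0.2264.
C₀ = D/Vd = 778/132 ≈ 5.894 mcg/mL.
Before the 4th dose, 3 doses have been given. Superposition: Cmin = C₀·(f + f² + … + f^3).
≈ 5.894 × (0.2264 + 0.0513 + 0.0116) ≈ 5.894 × 0.2893 ≈ 1.705 mcg/mL.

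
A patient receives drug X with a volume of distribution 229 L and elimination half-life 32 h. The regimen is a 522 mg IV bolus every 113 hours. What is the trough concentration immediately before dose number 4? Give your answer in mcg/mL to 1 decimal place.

0.2 mcg/mL

f = (1/2)^(τ/t½) = (1/2)^(113/32) ≈ 0.0865.
C₀ = D/Vd = 522/229 ≈ 2.279 mcg/mL.
Before the 4th dose, 3 doses have been given. Superposition: Cmin = C₀·(f + f² + … + f^3).
≈ 2.279 × (0.0865 + 0.0075 + 0.0006) ≈ 2.279 × 0.0946 ≈ 0.216 mcg/mL.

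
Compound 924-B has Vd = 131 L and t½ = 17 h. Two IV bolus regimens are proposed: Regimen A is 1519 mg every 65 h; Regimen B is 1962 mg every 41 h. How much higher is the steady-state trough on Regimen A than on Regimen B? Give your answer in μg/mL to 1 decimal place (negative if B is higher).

-2.6 μg/mL

Regimen A: f = (1/2)^(65/17) ≈ 0.0706; Cmin,ss = (1519/131)·f/(1−f) ≈ 0.881 μg/mL.
Regimen B: f = (1/2)^(41/17) ≈ 0.1879; Cmin,ss = (1962/131)·f/(1−f) ≈ 3.465 μg/mL.
Difference ≈ 0.881 − 3.465 ≈ -2.584 μg/mL.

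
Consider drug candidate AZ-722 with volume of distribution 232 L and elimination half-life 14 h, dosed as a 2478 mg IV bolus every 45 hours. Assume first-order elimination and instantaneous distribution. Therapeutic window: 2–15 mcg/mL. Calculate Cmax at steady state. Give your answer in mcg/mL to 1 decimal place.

12.0 mcg/mL

τ/t½ = 45/14 ≈ 3.2143, so fraction remaining f = (1/2)^(45/14) ≈ 0.1077.
At steady state, accumulation factor R = 1/(1 − e^(−kτ)) ≈ 1.1207.
Single-dose peak C₀ = D/Vd = 2478/232 ≈ 10.681 mcg/mL.
Cmax,ss = C₀/(1 − f) ≈ 10.681/0.8923 ≈ 11.970 mcg/mL.
Peak 12.0 mcg/mL vs MTC 15 mcg/mL: below toxic threshold.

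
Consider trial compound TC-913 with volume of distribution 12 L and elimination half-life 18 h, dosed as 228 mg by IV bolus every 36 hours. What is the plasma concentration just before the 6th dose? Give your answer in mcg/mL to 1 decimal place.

f = (1/2)^(τ/t½) = (1/2)^(36/18) ≈ 0.2500.
C₀ = D/Vd = 228/12 ≈ 19.000 mcg/mL.
Before the 6th dose, 5 doses have been given. Superposition: Cmin = C₀·(f + f² + … + f^5).
≈ 19.000 × (0.2500 + 0.0625 + 0.0156 + 0.0039 + 0.0010) ≈ 19.000 × 0.3330 ≈ 6.327 mcg/mL.

6.3 mcg/mL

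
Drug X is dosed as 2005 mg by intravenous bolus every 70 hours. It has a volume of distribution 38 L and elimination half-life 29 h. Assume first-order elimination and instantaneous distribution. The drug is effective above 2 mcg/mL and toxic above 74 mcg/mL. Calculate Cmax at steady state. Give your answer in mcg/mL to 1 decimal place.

Over one 70-h interval, 70/29 ≈ 2.4138 half-lives elapse, leaving f ≈ 0.1877 of each dose.
Accumulation ratio R = 1/(1 − f) ≈ 1/0.8123 ≈ 1.2311.
Single-dose peak C₀ = D/Vd = 2005/38 ≈ 52.763 mcg/mL.
Cmax,ss = C₀/(1 − f) ≈ 52.763/0.8123 ≈ 64.955 mcg/mL.
Peak 65.0 mcg/mL vs MTC 74 mcg/mL: below toxic threshold.

65.0 mcg/mL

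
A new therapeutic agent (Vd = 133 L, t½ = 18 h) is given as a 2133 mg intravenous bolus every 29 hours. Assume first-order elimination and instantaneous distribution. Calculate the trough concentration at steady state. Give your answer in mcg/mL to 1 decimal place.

7.8 mcg/mL

τ/t½ = 29/18 ≈ 1.6111, so fraction remaining f = (1/2)^(29/18) ≈ 0.3273.
Each bolus raises the concentration by D/Vd = 2133/133 ≈ 16.038 mcg/mL.
Steady-state trough Cmin,ss = C₀·f/(1−f) ≈ 16.038 × 0.3273/0.6727 ≈ 7.803 mcg/mL.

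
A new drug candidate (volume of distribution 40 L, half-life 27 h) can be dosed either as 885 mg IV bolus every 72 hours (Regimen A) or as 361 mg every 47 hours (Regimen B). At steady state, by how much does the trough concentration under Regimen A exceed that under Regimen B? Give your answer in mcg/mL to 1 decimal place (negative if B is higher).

Regimen A: f = (1/2)^(72/27) ≈ 0.1575; Cmin,ss = (885/40)·f/(1−f) ≈ 4.136 mcg/mL.
Regimen B: f = (1/2)^(47/27) ≈ 0.2992; Cmin,ss = (361/40)·f/(1−f) ≈ 3.853 mcg/mL.
Difference ≈ 4.136 − 3.853 ≈ 0.283 mcg/mL.

0.3 mcg/mL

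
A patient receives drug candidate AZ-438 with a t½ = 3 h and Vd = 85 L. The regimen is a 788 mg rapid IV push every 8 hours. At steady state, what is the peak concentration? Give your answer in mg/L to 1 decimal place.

τ/t½ = 8/3 ≈ 2.6667, so fraction remaining f = (1/2)^(8/3) ≈ 0.1575.
At steady state, accumulation factor R = 1/(1 − e^(−kτ)) ≈ 1.1869.
Single-dose peak C₀ = D/Vd = 788/85 ≈ 9.271 mg/L.
Steady-state peak Cmax,ss = C₀·R ≈ 9.271 × 1.1869 ≈ 11.004 mg/L.

11.0 mg/L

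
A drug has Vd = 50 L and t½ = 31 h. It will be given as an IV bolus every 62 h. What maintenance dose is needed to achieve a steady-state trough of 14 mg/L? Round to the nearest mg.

τ/t½ = 62/31 ≈ 2, so f = (1/2)^(62/31) ≈ 0.250000.
Cmin,ss = (D/Vd)·f/(1−f), so D = Cmin,ss·Vd·(1−f)/f.
D = 14 × 50 × (1−f)/f ≈ 14 × 50 × 3.00000 ≈ 2100.00 mg.

2100 mg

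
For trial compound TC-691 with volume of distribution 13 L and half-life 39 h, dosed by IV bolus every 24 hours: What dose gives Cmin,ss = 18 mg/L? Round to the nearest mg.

124 mg

τ/t½ = 24/39 ≈ 0.61538, so f = (1/2)^(24/39) ≈ 0.652756.
Cmin,ss = (D/Vd)·f/(1−f), so D = Cmin,ss·Vd·(1−f)/f.
D = 18 × 13 × (1−f)/f ≈ 18 × 13 × 0.53197 ≈ 124.48 mg.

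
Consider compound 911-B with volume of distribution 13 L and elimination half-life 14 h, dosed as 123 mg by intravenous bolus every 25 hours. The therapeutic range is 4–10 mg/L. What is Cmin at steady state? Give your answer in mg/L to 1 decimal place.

3.9 mg/L

τ/t½ = 25/14 ≈ 1.7857, so fraction remaining f = (1/2)^(25/14) ≈ 0.2900.
Accumulation ratio R = 1/(1 − f) ≈ 1/0.7100 ≈ 1.4085.
Single-dose peak C₀ = D/Vd = 123/13 ≈ 9.462 mg/L.
Cmax,ss = C₀/(1 − f) ≈ 9.462/0.7100 ≈ 13.327 mg/L.
One interval later, Cmin,ss = Cmax,ss·e^(−kτ) ≈ 13.327 × 0.2900 ≈ 3.865 mg/L.
Trough 3.9 mg/L vs MEC 4 mg/L: subtherapeutic.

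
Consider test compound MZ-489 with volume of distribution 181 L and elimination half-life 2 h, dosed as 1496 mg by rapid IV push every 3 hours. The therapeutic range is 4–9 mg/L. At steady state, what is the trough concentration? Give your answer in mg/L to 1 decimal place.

Over one 3-h interval, 3/2 ≈ 1.5 half-lives elapse, leaving f ≈ 0.3536 of each dose.
Accumulation ratio R = 1/(1 − f) ≈ 1/0.6464 ≈ 1.5470.
Single-dose peak C₀ = D/Vd = 1496/181 ≈ 8.265 mg/L.
Steady-state peak Cmax,ss = C₀·R ≈ 8.265 × 1.5470 ≈ 12.786 mg/L.
One interval later, Cmin,ss = Cmax,ss·e^(−kτ) ≈ 12.786 × 0.3536 ≈ 4.521 mg/L.
Trough 4.5 mg/L vs MEC 4 mg/L: adequate.

4.5 mg/L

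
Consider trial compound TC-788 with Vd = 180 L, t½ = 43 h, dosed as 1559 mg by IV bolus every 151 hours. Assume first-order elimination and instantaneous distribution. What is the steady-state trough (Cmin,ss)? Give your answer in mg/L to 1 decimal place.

τ/t½ = 151/43 ≈ 3.5116, so fraction remaining f = (1/2)^(151/43) ≈ 0.0877.
Each bolus raises the concentration by D/Vd = 1559/180 ≈ 8.661 mg/L.
Steady-state trough Cmin,ss = C₀·f/(1−f) ≈ 8.661 × 0.0877/0.9123 ≈ 0.833 mg/L.

0.8 mg/L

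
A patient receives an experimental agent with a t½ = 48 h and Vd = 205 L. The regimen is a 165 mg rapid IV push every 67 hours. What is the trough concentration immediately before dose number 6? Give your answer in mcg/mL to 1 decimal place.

f = (1/2)^(τ/t½) = (1/2)^(67/48) ≈ 0.3800.
C₀ = D/Vd = 165/205 ≈ 0.805 mcg/mL.
Before the 6th dose, 5 doses have been given. Superposition: Cmin = C₀·(f + f² + … + f^5).
≈ 0.805 × (0.3800 + 0.1444 + 0.0549 + 0.0209 + 0.0079) ≈ 0.805 × 0.6081 ≈ 0.490 mcg/mL.

0.5 mcg/mL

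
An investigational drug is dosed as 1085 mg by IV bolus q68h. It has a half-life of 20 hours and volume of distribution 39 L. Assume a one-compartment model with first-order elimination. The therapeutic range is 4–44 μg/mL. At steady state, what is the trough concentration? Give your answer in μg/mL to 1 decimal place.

k = ln2/t½ = ln2/20 ≈ 0.034657 h⁻¹; fraction remaining f = e^(−kτ) = e^(−0.034657×68) ≈ 0.0947.
Accumulation ratio R = 1/(1 − f) ≈ 1/0.9053 ≈ 1.1046.
Single-dose peak C₀ = D/Vd = 1085/39 ≈ 27.821 μg/mL.
Steady-state peak Cmax,ss = C₀·R ≈ 27.821 × 1.1046 ≈ 30.731 μg/mL.
Steady-state trough Cmin,ss = Cmax,ss·f ≈ 30.731 × 0.0947 ≈ 2.910 μg/mL.
Trough 2.9 μg/mL vs MEC 4 μg/mL: subtherapeutic.

2.9 μg/mL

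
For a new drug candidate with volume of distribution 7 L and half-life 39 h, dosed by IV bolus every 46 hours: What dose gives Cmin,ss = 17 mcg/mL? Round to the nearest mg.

τ/t½ = 46/39 ≈ 1.1795, so f = (1/2)^(46/39) ≈ 0.441508.
Cmin,ss = (D/Vd)·f/(1−f), so D = Cmin,ss·Vd·(1−f)/f.
D = 17 × 7 × (1−f)/f ≈ 17 × 7 × 1.26496 ≈ 150.53 mg.

151 mg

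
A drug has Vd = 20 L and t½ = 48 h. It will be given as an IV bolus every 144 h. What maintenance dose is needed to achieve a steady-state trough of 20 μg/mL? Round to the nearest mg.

2800 mg

τ/t½ = 144/48 ≈ 3, so f = (1/2)^(144/48) ≈ 0.125000.
Cmin,ss = (D/Vd)·f/(1−f), so D = Cmin,ss·Vd·(1−f)/f.
D = 20 × 20 × (1−f)/f ≈ 20 × 20 × 7.00000 ≈ 2800.00 mg.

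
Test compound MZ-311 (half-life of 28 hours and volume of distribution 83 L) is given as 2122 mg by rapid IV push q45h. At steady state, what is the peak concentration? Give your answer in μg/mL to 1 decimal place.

Over one 45-h interval, 45/28 ≈ 1.6071 half-lives elapse, leaving f ≈ 0.3282 of each dose.
At steady state, accumulation factor R = 1/(1 − e^(−kτ)) ≈ 1.4885.
Single-dose peak C₀ = D/Vd = 2122/83 ≈ 25.566 μg/mL.
Steady-state peak Cmax,ss = C₀·R ≈ 25.566 × 1.4885 ≈ 38.055 μg/mL.

38.1 μg/mL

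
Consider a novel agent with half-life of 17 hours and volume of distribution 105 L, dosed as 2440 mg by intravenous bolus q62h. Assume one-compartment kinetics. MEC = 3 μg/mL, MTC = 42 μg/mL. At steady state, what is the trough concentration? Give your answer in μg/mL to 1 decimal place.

τ/t½ = 62/17 ≈ 3.6471, so fraction remaining f = (1/2)^(62/17) ≈ 0.0798.
Each bolus raises the concentration by D/Vd = 2440/105 ≈ 23.238 μg/mL.
Steady-state trough Cmin,ss = C₀·f/(1−f) ≈ 23.238 × 0.0798/0.9202 ≈ 2.015 μg/mL.
Trough 2.0 μg/mL vs MEC 3 μg/mL: subtherapeutic.

2.0 μg/mL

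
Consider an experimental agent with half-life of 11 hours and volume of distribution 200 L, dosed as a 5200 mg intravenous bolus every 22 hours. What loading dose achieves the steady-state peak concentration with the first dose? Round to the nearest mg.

f = (1/2)^(22/11) ≈ 0.250000; accumulation ratio R = 1/(1−f) ≈ 1.33333.
Loading dose to hit Cmax,ss on first dose: D_load = D_maint·R ≈ 5200 × 1.33333 ≈ 6933.32 mg.

6933 mg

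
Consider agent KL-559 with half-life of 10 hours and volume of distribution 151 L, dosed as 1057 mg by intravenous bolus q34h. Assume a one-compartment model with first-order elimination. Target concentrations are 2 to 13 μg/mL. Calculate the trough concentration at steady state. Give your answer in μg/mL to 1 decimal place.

0.7 μg/mL

τ/t½ = 34/10 ≈ 3.4, so fraction remaining f = (1/2)^(34/10) ≈ 0.0947.
Single-dose peak C₀ = D/Vd = 1057/151 ≈ 7.000 μg/mL.
Steady-state trough Cmin,ss = C₀·f/(1−f) ≈ 7.000 × 0.0947/0.9053 ≈ 0.732 μg/mL.
Trough 0.7 μg/mL vs MEC 2 μg/mL: subtherapeutic.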